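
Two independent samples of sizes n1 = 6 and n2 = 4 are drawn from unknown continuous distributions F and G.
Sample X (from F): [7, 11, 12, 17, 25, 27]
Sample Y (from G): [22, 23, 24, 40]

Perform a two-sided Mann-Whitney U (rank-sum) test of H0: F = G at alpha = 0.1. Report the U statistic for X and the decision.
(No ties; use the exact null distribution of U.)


Step 1: Combine and sort all 10 observations; assign midranks.
sorted (value, group): (7,X), (11,X), (12,X), (17,X), (22,Y), (23,Y), (24,Y), (25,X), (27,X), (40,Y)
ranks: 7->1, 11->2, 12->3, 17->4, 22->5, 23->6, 24->7, 25->8, 27->9, 40->10
Step 2: Rank sum for X: R1 = 1 + 2 + 3 + 4 + 8 + 9 = 27.
Step 3: U_X = R1 - n1(n1+1)/2 = 27 - 6*7/2 = 27 - 21 = 6.
       U_Y = n1*n2 - U_X = 24 - 6 = 18.
Step 4: No ties, so the exact null distribution of U (based on enumerating the C(10,6) = 210 equally likely rank assignments) gives the two-sided p-value.
Step 5: p-value = 0.257143; compare to alpha = 0.1. fail to reject H0.

U_X = 6, p = 0.257143, fail to reject H0 at alpha = 0.1.


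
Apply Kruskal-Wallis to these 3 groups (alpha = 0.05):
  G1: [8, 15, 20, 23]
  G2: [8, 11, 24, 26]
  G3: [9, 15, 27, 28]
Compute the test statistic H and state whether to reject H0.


Step 1: Combine all N = 12 observations and assign midranks.
sorted (value, group, rank): (8,G1,1.5), (8,G2,1.5), (9,G3,3), (11,G2,4), (15,G1,5.5), (15,G3,5.5), (20,G1,7), (23,G1,8), (24,G2,9), (26,G2,10), (27,G3,11), (28,G3,12)
Step 2: Sum ranks within each group.
R_1 = 22 (n_1 = 4)
R_2 = 24.5 (n_2 = 4)
R_3 = 31.5 (n_3 = 4)
Step 3: H = 12/(N(N+1)) * sum(R_i^2/n_i) - 3(N+1)
     = 12/(12*13) * (22^2/4 + 24.5^2/4 + 31.5^2/4) - 3*13
     = 0.076923 * 519.125 - 39
     = 0.932692.
Step 4: Ties present; correction factor C = 1 - 12/(12^3 - 12) = 0.993007. Corrected H = 0.932692 / 0.993007 = 0.939261.
Step 5: Under H0, H ~ chi^2(2); p-value = 0.625233.
Step 6: alpha = 0.05. fail to reject H0.

H = 0.9393, df = 2, p = 0.625233, fail to reject H0.


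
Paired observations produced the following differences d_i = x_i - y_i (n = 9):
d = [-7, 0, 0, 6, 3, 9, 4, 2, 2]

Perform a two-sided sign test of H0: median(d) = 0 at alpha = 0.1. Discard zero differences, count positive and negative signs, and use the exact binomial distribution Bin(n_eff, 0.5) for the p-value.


Step 1: Discard zero differences. Original n = 9; n_eff = number of nonzero differences = 7.
Nonzero differences (with sign): -7, +6, +3, +9, +4, +2, +2
Step 2: Count signs: positive = 6, negative = 1.
Step 3: Under H0: P(positive) = 0.5, so the number of positives S ~ Bin(7, 0.5).
Step 4: Two-sided exact p-value = sum of Bin(7,0.5) probabilities at or below the observed probability = 0.125000.
Step 5: alpha = 0.1. fail to reject H0.

n_eff = 7, pos = 6, neg = 1, p = 0.125000, fail to reject H0.


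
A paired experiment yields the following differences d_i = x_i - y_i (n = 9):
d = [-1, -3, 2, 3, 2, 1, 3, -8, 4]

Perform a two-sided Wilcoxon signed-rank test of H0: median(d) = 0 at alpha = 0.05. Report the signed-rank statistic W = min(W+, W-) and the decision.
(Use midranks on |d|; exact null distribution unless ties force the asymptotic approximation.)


Step 1: Drop any zero differences (none here) and take |d_i|.
|d| = [1, 3, 2, 3, 2, 1, 3, 8, 4]
Step 2: Midrank |d_i| (ties get averaged ranks).
ranks: |1|->1.5, |3|->6, |2|->3.5, |3|->6, |2|->3.5, |1|->1.5, |3|->6, |8|->9, |4|->8
Step 3: Attach original signs; sum ranks with positive sign and with negative sign.
W+ = 3.5 + 6 + 3.5 + 1.5 + 6 + 8 = 28.5
W- = 1.5 + 6 + 9 = 16.5
(Check: W+ + W- = 45 should equal n(n+1)/2 = 45.)
Step 4: Test statistic W = min(W+, W-) = 16.5.
Step 5: Ties in |d|, so use the tie-corrected normal approximation.
        E[W] = n(n+1)/4 = 9*10/4 = 22.5.
        Tie groups: |d|=1 (t=2), |d|=2 (t=2), |d|=3 (t=3); sum(t^3 - t) = 36.
        Var[W] = n(n+1)(2n+1)/24 - sum(t^3-t)/48 = 1710/24 - 36/48 = 70.5.
        z = (W - E[W]) / sqrt(Var[W]) = (16.5 - 22.5) / 8.3964 = -0.7146.
        Two-sided p = 2*Phi(z) = 0.474863.
Step 6: alpha = 0.05. fail to reject H0.

W+ = 28.5, W- = 16.5, W = min = 16.5, p = 0.474863, fail to reject H0.


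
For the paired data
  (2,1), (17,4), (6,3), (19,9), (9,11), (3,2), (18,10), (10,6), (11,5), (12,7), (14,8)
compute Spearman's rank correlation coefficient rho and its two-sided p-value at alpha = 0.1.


Step 1: Rank x and y separately (midranks; no ties here).
rank(x): 2->1, 17->9, 6->3, 19->11, 9->4, 3->2, 18->10, 10->5, 11->6, 12->7, 14->8
rank(y): 1->1, 4->4, 3->3, 9->9, 11->11, 2->2, 10->10, 6->6, 5->5, 7->7, 8->8
Step 2: d_i = R_x(i) - R_y(i); compute d_i^2.
  (1-1)^2=0, (9-4)^2=25, (3-3)^2=0, (11-9)^2=4, (4-11)^2=49, (2-2)^2=0, (10-10)^2=0, (5-6)^2=1, (6-5)^2=1, (7-7)^2=0, (8-8)^2=0
sum(d^2) = 80.
Step 3: rho = 1 - 6*80 / (11*(11^2 - 1)) = 1 - 480/1320 = 0.636364.
Step 4: Under H0, t = rho * sqrt((n-2)/(1-rho^2)) = 2.4749 ~ t(9).
Step 5: Two-sided p-value from the t-distribution with 9 df = 0.035287.
Step 6: alpha = 0.1. reject H0.

rho = 0.6364, p = 0.035287, reject H0 at alpha = 0.1.


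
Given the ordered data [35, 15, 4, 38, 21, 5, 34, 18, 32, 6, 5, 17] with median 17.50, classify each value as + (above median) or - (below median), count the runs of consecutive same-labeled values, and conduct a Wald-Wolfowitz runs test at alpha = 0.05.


Step 1: Compute median = 17.50; label A = above, B = below.
Labels in order: ABBAABAAABBB  (n_A = 6, n_B = 6)
Step 2: Count runs R = 6.
Step 3: Under H0 (random ordering), E[R] = 2*n_A*n_B/(n_A+n_B) + 1 = 2*6*6/12 + 1 = 7.0000.
        Var[R] = 2*n_A*n_B*(2*n_A*n_B - n_A - n_B) / ((n_A+n_B)^2 * (n_A+n_B-1)) = 4320/1584 = 2.7273.
        SD[R] = 1.6514.
Step 4: Continuity-corrected z = (R + 0.5 - E[R]) / SD[R] = (6 + 0.5 - 7.0000) / 1.6514 = -0.3028.
Step 5: Two-sided p-value via normal approximation = 2*(1 - Phi(|z|)) = 0.762069.
Step 6: alpha = 0.05. fail to reject H0.

R = 6, z = -0.3028, p = 0.762069, fail to reject H0.


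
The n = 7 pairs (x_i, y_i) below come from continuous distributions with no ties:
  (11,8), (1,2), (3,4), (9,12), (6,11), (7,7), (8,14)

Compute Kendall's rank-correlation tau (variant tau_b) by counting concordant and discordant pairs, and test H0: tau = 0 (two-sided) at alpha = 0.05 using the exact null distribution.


Step 1: Enumerate the 21 unordered pairs (i,j) with i<j and classify each by sign(x_j-x_i) * sign(y_j-y_i).
  (1,2):dx=-10,dy=-6->C; (1,3):dx=-8,dy=-4->C; (1,4):dx=-2,dy=+4->D; (1,5):dx=-5,dy=+3->D
  (1,6):dx=-4,dy=-1->C; (1,7):dx=-3,dy=+6->D; (2,3):dx=+2,dy=+2->C; (2,4):dx=+8,dy=+10->C
  (2,5):dx=+5,dy=+9->C; (2,6):dx=+6,dy=+5->C; (2,7):dx=+7,dy=+12->C; (3,4):dx=+6,dy=+8->C
  (3,5):dx=+3,dy=+7->C; (3,6):dx=+4,dy=+3->C; (3,7):dx=+5,dy=+10->C; (4,5):dx=-3,dy=-1->C
  (4,6):dx=-2,dy=-5->C; (4,7):dx=-1,dy=+2->D; (5,6):dx=+1,dy=-4->D; (5,7):dx=+2,dy=+3->C
  (6,7):dx=+1,dy=+7->C
Step 2: C = 16, D = 5, total pairs = 21.
Step 3: tau = (C - D)/(n(n-1)/2) = (16 - 5)/21 = 0.523810.
Step 4: Exact two-sided p-value (enumerate n! = 5040 permutations of y under H0): p = 0.136111.
Step 5: alpha = 0.05. fail to reject H0.

tau_b = 0.5238 (C=16, D=5), p = 0.136111, fail to reject H0.


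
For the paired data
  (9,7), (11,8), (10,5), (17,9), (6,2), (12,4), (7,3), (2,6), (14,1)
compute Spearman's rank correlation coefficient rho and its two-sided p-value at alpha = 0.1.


Step 1: Rank x and y separately (midranks; no ties here).
rank(x): 9->4, 11->6, 10->5, 17->9, 6->2, 12->7, 7->3, 2->1, 14->8
rank(y): 7->7, 8->8, 5->5, 9->9, 2->2, 4->4, 3->3, 6->6, 1->1
Step 2: d_i = R_x(i) - R_y(i); compute d_i^2.
  (4-7)^2=9, (6-8)^2=4, (5-5)^2=0, (9-9)^2=0, (2-2)^2=0, (7-4)^2=9, (3-3)^2=0, (1-6)^2=25, (8-1)^2=49
sum(d^2) = 96.
Step 3: rho = 1 - 6*96 / (9*(9^2 - 1)) = 1 - 576/720 = 0.200000.
Step 4: Under H0, t = rho * sqrt((n-2)/(1-rho^2)) = 0.5401 ~ t(7).
Step 5: Two-sided p-value from the t-distribution with 7 df = 0.605901.
Step 6: alpha = 0.1. fail to reject H0.

rho = 0.2000, p = 0.605901, fail to reject H0 at alpha = 0.1.


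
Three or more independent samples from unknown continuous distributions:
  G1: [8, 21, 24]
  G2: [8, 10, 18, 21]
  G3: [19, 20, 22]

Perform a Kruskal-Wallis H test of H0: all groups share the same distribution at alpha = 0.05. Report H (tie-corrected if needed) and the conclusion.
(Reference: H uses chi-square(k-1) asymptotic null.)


Step 1: Combine all N = 10 observations and assign midranks.
sorted (value, group, rank): (8,G1,1.5), (8,G2,1.5), (10,G2,3), (18,G2,4), (19,G3,5), (20,G3,6), (21,G1,7.5), (21,G2,7.5), (22,G3,9), (24,G1,10)
Step 2: Sum ranks within each group.
R_1 = 19 (n_1 = 3)
R_2 = 16 (n_2 = 4)
R_3 = 20 (n_3 = 3)
Step 3: H = 12/(N(N+1)) * sum(R_i^2/n_i) - 3(N+1)
     = 12/(10*11) * (19^2/3 + 16^2/4 + 20^2/3) - 3*11
     = 0.109091 * 317.667 - 33
     = 1.654545.
Step 4: Ties present; correction factor C = 1 - 12/(10^3 - 10) = 0.987879. Corrected H = 1.654545 / 0.987879 = 1.674847.
Step 5: Under H0, H ~ chi^2(2); p-value = 0.432824.
Step 6: alpha = 0.05. fail to reject H0.

H = 1.6748, df = 2, p = 0.432824, fail to reject H0.


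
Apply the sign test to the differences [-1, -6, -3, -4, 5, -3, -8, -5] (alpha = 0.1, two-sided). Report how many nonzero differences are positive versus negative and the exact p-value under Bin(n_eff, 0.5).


Step 1: Discard zero differences. Original n = 8; n_eff = number of nonzero differences = 8.
Nonzero differences (with sign): -1, -6, -3, -4, +5, -3, -8, -5
Step 2: Count signs: positive = 1, negative = 7.
Step 3: Under H0: P(positive) = 0.5, so the number of positives S ~ Bin(8, 0.5).
Step 4: Two-sided exact p-value = sum of Bin(8,0.5) probabilities at or below the observed probability = 0.070312.
Step 5: alpha = 0.1. reject H0.

n_eff = 8, pos = 1, neg = 7, p = 0.070312, reject H0.


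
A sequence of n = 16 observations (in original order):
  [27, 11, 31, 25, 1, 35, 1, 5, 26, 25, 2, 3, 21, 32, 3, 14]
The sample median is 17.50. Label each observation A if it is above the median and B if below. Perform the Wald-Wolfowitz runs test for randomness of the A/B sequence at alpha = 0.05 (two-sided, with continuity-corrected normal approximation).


Step 1: Compute median = 17.50; label A = above, B = below.
Labels in order: ABAABABBAABBAABB  (n_A = 8, n_B = 8)
Step 2: Count runs R = 10.
Step 3: Under H0 (random ordering), E[R] = 2*n_A*n_B/(n_A+n_B) + 1 = 2*8*8/16 + 1 = 9.0000.
        Var[R] = 2*n_A*n_B*(2*n_A*n_B - n_A - n_B) / ((n_A+n_B)^2 * (n_A+n_B-1)) = 14336/3840 = 3.7333.
        SD[R] = 1.9322.
Step 4: Continuity-corrected z = (R - 0.5 - E[R]) / SD[R] = (10 - 0.5 - 9.0000) / 1.9322 = 0.2588.
Step 5: Two-sided p-value via normal approximation = 2*(1 - Phi(|z|)) = 0.795809.
Step 6: alpha = 0.05. fail to reject H0.

R = 10, z = 0.2588, p = 0.795809, fail to reject H0.


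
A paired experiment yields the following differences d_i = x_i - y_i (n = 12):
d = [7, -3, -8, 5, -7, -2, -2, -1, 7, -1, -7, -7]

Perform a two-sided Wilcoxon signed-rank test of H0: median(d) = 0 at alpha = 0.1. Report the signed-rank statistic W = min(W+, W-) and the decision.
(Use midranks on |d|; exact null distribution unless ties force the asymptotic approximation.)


Step 1: Drop any zero differences (none here) and take |d_i|.
|d| = [7, 3, 8, 5, 7, 2, 2, 1, 7, 1, 7, 7]
Step 2: Midrank |d_i| (ties get averaged ranks).
ranks: |7|->9, |3|->5, |8|->12, |5|->6, |7|->9, |2|->3.5, |2|->3.5, |1|->1.5, |7|->9, |1|->1.5, |7|->9, |7|->9
Step 3: Attach original signs; sum ranks with positive sign and with negative sign.
W+ = 9 + 6 + 9 = 24
W- = 5 + 12 + 9 + 3.5 + 3.5 + 1.5 + 1.5 + 9 + 9 = 54
(Check: W+ + W- = 78 should equal n(n+1)/2 = 78.)
Step 4: Test statistic W = min(W+, W-) = 24.
Step 5: Ties in |d|, so use the tie-corrected normal approximation.
        E[W] = n(n+1)/4 = 12*13/4 = 39.
        Tie groups: |d|=1 (t=2), |d|=2 (t=2), |d|=7 (t=5); sum(t^3 - t) = 132.
        Var[W] = n(n+1)(2n+1)/24 - sum(t^3-t)/48 = 3900/24 - 132/48 = 159.75.
        z = (W - E[W]) / sqrt(Var[W]) = (24 - 39) / 12.6392 = -1.1868.
        Two-sided p = 2*Phi(z) = 0.235314.
Step 6: alpha = 0.1. fail to reject H0.

W+ = 24, W- = 54, W = min = 24, p = 0.235314, fail to reject H0.


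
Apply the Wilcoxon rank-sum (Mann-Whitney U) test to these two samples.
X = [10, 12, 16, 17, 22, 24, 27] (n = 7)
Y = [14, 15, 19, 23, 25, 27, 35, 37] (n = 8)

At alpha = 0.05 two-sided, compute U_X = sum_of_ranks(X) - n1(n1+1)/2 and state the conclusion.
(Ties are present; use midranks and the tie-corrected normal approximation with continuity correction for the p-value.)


Step 1: Combine and sort all 15 observations; assign midranks.
sorted (value, group): (10,X), (12,X), (14,Y), (15,Y), (16,X), (17,X), (19,Y), (22,X), (23,Y), (24,X), (25,Y), (27,X), (27,Y), (35,Y), (37,Y)
ranks: 10->1, 12->2, 14->3, 15->4, 16->5, 17->6, 19->7, 22->8, 23->9, 24->10, 25->11, 27->12.5, 27->12.5, 35->14, 37->15
Step 2: Rank sum for X: R1 = 1 + 2 + 5 + 6 + 8 + 10 + 12.5 = 44.5.
Step 3: U_X = R1 - n1(n1+1)/2 = 44.5 - 7*8/2 = 44.5 - 28 = 16.5.
       U_Y = n1*n2 - U_X = 56 - 16.5 = 39.5.
Step 4: Ties are present, so use the tie-corrected normal approximation (with continuity correction) for the p-value.
Step 5: p-value = 0.202614; compare to alpha = 0.05. fail to reject H0.

U_X = 16.5, p = 0.202614, fail to reject H0 at alpha = 0.05.


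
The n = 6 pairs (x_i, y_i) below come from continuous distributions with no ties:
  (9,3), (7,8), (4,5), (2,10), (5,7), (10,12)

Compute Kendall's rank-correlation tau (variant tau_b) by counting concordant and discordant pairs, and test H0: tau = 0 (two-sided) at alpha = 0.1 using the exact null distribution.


Step 1: Enumerate the 15 unordered pairs (i,j) with i<j and classify each by sign(x_j-x_i) * sign(y_j-y_i).
  (1,2):dx=-2,dy=+5->D; (1,3):dx=-5,dy=+2->D; (1,4):dx=-7,dy=+7->D; (1,5):dx=-4,dy=+4->D
  (1,6):dx=+1,dy=+9->C; (2,3):dx=-3,dy=-3->C; (2,4):dx=-5,dy=+2->D; (2,5):dx=-2,dy=-1->C
  (2,6):dx=+3,dy=+4->C; (3,4):dx=-2,dy=+5->D; (3,5):dx=+1,dy=+2->C; (3,6):dx=+6,dy=+7->C
  (4,5):dx=+3,dy=-3->D; (4,6):dx=+8,dy=+2->C; (5,6):dx=+5,dy=+5->C
Step 2: C = 8, D = 7, total pairs = 15.
Step 3: tau = (C - D)/(n(n-1)/2) = (8 - 7)/15 = 0.066667.
Step 4: Exact two-sided p-value (enumerate n! = 720 permutations of y under H0): p = 1.000000.
Step 5: alpha = 0.1. fail to reject H0.

tau_b = 0.0667 (C=8, D=7), p = 1.000000, fail to reject H0.


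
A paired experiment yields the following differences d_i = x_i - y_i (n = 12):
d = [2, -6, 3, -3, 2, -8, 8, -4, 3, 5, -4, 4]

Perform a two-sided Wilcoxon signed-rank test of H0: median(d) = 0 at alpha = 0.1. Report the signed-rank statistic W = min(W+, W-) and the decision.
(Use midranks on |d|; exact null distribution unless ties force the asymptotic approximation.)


Step 1: Drop any zero differences (none here) and take |d_i|.
|d| = [2, 6, 3, 3, 2, 8, 8, 4, 3, 5, 4, 4]
Step 2: Midrank |d_i| (ties get averaged ranks).
ranks: |2|->1.5, |6|->10, |3|->4, |3|->4, |2|->1.5, |8|->11.5, |8|->11.5, |4|->7, |3|->4, |5|->9, |4|->7, |4|->7
Step 3: Attach original signs; sum ranks with positive sign and with negative sign.
W+ = 1.5 + 4 + 1.5 + 11.5 + 4 + 9 + 7 = 38.5
W- = 10 + 4 + 11.5 + 7 + 7 = 39.5
(Check: W+ + W- = 78 should equal n(n+1)/2 = 78.)
Step 4: Test statistic W = min(W+, W-) = 38.5.
Step 5: Ties in |d|, so use the tie-corrected normal approximation.
        E[W] = n(n+1)/4 = 12*13/4 = 39.
        Tie groups: |d|=2 (t=2), |d|=3 (t=3), |d|=4 (t=3), |d|=8 (t=2); sum(t^3 - t) = 60.
        Var[W] = n(n+1)(2n+1)/24 - sum(t^3-t)/48 = 3900/24 - 60/48 = 161.25.
        z = (W - E[W]) / sqrt(Var[W]) = (38.5 - 39) / 12.6984 = -0.0394.
        Two-sided p = 2*Phi(z) = 0.968591.
Step 6: alpha = 0.1. fail to reject H0.

W+ = 38.5, W- = 39.5, W = min = 38.5, p = 0.968591, fail to reject H0.


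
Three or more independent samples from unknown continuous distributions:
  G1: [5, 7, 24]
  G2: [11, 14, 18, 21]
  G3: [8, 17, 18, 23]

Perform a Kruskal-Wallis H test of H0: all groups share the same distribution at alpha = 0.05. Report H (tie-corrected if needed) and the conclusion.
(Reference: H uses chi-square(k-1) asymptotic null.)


Step 1: Combine all N = 11 observations and assign midranks.
sorted (value, group, rank): (5,G1,1), (7,G1,2), (8,G3,3), (11,G2,4), (14,G2,5), (17,G3,6), (18,G2,7.5), (18,G3,7.5), (21,G2,9), (23,G3,10), (24,G1,11)
Step 2: Sum ranks within each group.
R_1 = 14 (n_1 = 3)
R_2 = 25.5 (n_2 = 4)
R_3 = 26.5 (n_3 = 4)
Step 3: H = 12/(N(N+1)) * sum(R_i^2/n_i) - 3(N+1)
     = 12/(11*12) * (14^2/3 + 25.5^2/4 + 26.5^2/4) - 3*12
     = 0.090909 * 403.458 - 36
     = 0.678030.
Step 4: Ties present; correction factor C = 1 - 6/(11^3 - 11) = 0.995455. Corrected H = 0.678030 / 0.995455 = 0.681126.
Step 5: Under H0, H ~ chi^2(2); p-value = 0.711370.
Step 6: alpha = 0.05. fail to reject H0.

H = 0.6811, df = 2, p = 0.711370, fail to reject H0.


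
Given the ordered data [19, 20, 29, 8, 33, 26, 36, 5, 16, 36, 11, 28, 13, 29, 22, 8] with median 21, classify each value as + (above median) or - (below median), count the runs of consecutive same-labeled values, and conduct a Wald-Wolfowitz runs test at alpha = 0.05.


Step 1: Compute median = 21; label A = above, B = below.
Labels in order: BBABAAABBABABAAB  (n_A = 8, n_B = 8)
Step 2: Count runs R = 11.
Step 3: Under H0 (random ordering), E[R] = 2*n_A*n_B/(n_A+n_B) + 1 = 2*8*8/16 + 1 = 9.0000.
        Var[R] = 2*n_A*n_B*(2*n_A*n_B - n_A - n_B) / ((n_A+n_B)^2 * (n_A+n_B-1)) = 14336/3840 = 3.7333.
        SD[R] = 1.9322.
Step 4: Continuity-corrected z = (R - 0.5 - E[R]) / SD[R] = (11 - 0.5 - 9.0000) / 1.9322 = 0.7763.
Step 5: Two-sided p-value via normal approximation = 2*(1 - Phi(|z|)) = 0.437558.
Step 6: alpha = 0.05. fail to reject H0.

R = 11, z = 0.7763, p = 0.437558, fail to reject H0.


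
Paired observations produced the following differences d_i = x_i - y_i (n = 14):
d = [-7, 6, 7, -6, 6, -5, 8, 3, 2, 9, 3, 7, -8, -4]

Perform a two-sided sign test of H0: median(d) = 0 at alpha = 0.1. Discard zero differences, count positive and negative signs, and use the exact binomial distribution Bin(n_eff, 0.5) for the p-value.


Step 1: Discard zero differences. Original n = 14; n_eff = number of nonzero differences = 14.
Nonzero differences (with sign): -7, +6, +7, -6, +6, -5, +8, +3, +2, +9, +3, +7, -8, -4
Step 2: Count signs: positive = 9, negative = 5.
Step 3: Under H0: P(positive) = 0.5, so the number of positives S ~ Bin(14, 0.5).
Step 4: Two-sided exact p-value = sum of Bin(14,0.5) probabilities at or below the observed probability = 0.423950.
Step 5: alpha = 0.1. fail to reject H0.

n_eff = 14, pos = 9, neg = 5, p = 0.423950, fail to reject H0.


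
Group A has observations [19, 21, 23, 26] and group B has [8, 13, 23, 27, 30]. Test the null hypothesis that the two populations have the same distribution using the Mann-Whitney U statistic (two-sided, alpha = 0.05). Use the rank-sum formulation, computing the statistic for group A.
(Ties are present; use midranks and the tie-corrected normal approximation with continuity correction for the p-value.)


Step 1: Combine and sort all 9 observations; assign midranks.
sorted (value, group): (8,Y), (13,Y), (19,X), (21,X), (23,X), (23,Y), (26,X), (27,Y), (30,Y)
ranks: 8->1, 13->2, 19->3, 21->4, 23->5.5, 23->5.5, 26->7, 27->8, 30->9
Step 2: Rank sum for X: R1 = 3 + 4 + 5.5 + 7 = 19.5.
Step 3: U_X = R1 - n1(n1+1)/2 = 19.5 - 4*5/2 = 19.5 - 10 = 9.5.
       U_Y = n1*n2 - U_X = 20 - 9.5 = 10.5.
Step 4: Ties are present, so use the tie-corrected normal approximation (with continuity correction) for the p-value.
Step 5: p-value = 1.000000; compare to alpha = 0.05. fail to reject H0.

U_X = 9.5, p = 1.000000, fail to reject H0 at alpha = 0.05.


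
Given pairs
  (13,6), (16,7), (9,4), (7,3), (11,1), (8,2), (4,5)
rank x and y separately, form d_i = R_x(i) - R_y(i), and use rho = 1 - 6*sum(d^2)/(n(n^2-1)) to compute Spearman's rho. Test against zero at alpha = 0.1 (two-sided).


Step 1: Rank x and y separately (midranks; no ties here).
rank(x): 13->6, 16->7, 9->4, 7->2, 11->5, 8->3, 4->1
rank(y): 6->6, 7->7, 4->4, 3->3, 1->1, 2->2, 5->5
Step 2: d_i = R_x(i) - R_y(i); compute d_i^2.
  (6-6)^2=0, (7-7)^2=0, (4-4)^2=0, (2-3)^2=1, (5-1)^2=16, (3-2)^2=1, (1-5)^2=16
sum(d^2) = 34.
Step 3: rho = 1 - 6*34 / (7*(7^2 - 1)) = 1 - 204/336 = 0.392857.
Step 4: Under H0, t = rho * sqrt((n-2)/(1-rho^2)) = 0.9553 ~ t(5).
Step 5: Two-sided p-value from the t-distribution with 5 df = 0.383317.
Step 6: alpha = 0.1. fail to reject H0.

rho = 0.3929, p = 0.383317, fail to reject H0 at alpha = 0.1.


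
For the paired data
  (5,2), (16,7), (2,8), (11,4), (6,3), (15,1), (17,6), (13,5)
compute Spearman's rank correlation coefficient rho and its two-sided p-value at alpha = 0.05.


Step 1: Rank x and y separately (midranks; no ties here).
rank(x): 5->2, 16->7, 2->1, 11->4, 6->3, 15->6, 17->8, 13->5
rank(y): 2->2, 7->7, 8->8, 4->4, 3->3, 1->1, 6->6, 5->5
Step 2: d_i = R_x(i) - R_y(i); compute d_i^2.
  (2-2)^2=0, (7-7)^2=0, (1-8)^2=49, (4-4)^2=0, (3-3)^2=0, (6-1)^2=25, (8-6)^2=4, (5-5)^2=0
sum(d^2) = 78.
Step 3: rho = 1 - 6*78 / (8*(8^2 - 1)) = 1 - 468/504 = 0.071429.
Step 4: Under H0, t = rho * sqrt((n-2)/(1-rho^2)) = 0.1754 ~ t(6).
Step 5: Two-sided p-value from the t-distribution with 6 df = 0.866526.
Step 6: alpha = 0.05. fail to reject H0.

rho = 0.0714, p = 0.866526, fail to reject H0 at alpha = 0.05.


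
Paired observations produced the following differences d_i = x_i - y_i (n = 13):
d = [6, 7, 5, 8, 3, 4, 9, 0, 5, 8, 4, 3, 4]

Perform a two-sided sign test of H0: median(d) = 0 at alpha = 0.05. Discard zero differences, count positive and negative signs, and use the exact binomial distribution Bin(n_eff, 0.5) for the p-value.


Step 1: Discard zero differences. Original n = 13; n_eff = number of nonzero differences = 12.
Nonzero differences (with sign): +6, +7, +5, +8, +3, +4, +9, +5, +8, +4, +3, +4
Step 2: Count signs: positive = 12, negative = 0.
Step 3: Under H0: P(positive) = 0.5, so the number of positives S ~ Bin(12, 0.5).
Step 4: Two-sided exact p-value = sum of Bin(12,0.5) probabilities at or below the observed probability = 0.000488.
Step 5: alpha = 0.05. reject H0.

n_eff = 12, pos = 12, neg = 0, p = 0.000488, reject H0.


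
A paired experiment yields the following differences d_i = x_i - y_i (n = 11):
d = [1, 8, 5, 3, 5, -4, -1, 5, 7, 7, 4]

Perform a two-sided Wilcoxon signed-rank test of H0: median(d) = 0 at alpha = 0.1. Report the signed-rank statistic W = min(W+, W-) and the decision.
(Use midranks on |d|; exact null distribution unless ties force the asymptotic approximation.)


Step 1: Drop any zero differences (none here) and take |d_i|.
|d| = [1, 8, 5, 3, 5, 4, 1, 5, 7, 7, 4]
Step 2: Midrank |d_i| (ties get averaged ranks).
ranks: |1|->1.5, |8|->11, |5|->7, |3|->3, |5|->7, |4|->4.5, |1|->1.5, |5|->7, |7|->9.5, |7|->9.5, |4|->4.5
Step 3: Attach original signs; sum ranks with positive sign and with negative sign.
W+ = 1.5 + 11 + 7 + 3 + 7 + 7 + 9.5 + 9.5 + 4.5 = 60
W- = 4.5 + 1.5 = 6
(Check: W+ + W- = 66 should equal n(n+1)/2 = 66.)
Step 4: Test statistic W = min(W+, W-) = 6.
Step 5: Ties in |d|, so use the tie-corrected normal approximation.
        E[W] = n(n+1)/4 = 11*12/4 = 33.
        Tie groups: |d|=1 (t=2), |d|=4 (t=2), |d|=5 (t=3), |d|=7 (t=2); sum(t^3 - t) = 42.
        Var[W] = n(n+1)(2n+1)/24 - sum(t^3-t)/48 = 3036/24 - 42/48 = 125.625.
        z = (W - E[W]) / sqrt(Var[W]) = (6 - 33) / 11.2083 = -2.4089.
        Two-sided p = 2*Phi(z) = 0.015999.
Step 6: alpha = 0.1. reject H0.

W+ = 60, W- = 6, W = min = 6, p = 0.015999, reject H0.


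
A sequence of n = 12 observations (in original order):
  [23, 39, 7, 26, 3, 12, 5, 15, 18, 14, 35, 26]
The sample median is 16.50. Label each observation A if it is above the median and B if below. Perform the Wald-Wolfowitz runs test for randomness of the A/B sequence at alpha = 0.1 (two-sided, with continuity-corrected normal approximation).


Step 1: Compute median = 16.50; label A = above, B = below.
Labels in order: AABABBBBABAA  (n_A = 6, n_B = 6)
Step 2: Count runs R = 7.
Step 3: Under H0 (random ordering), E[R] = 2*n_A*n_B/(n_A+n_B) + 1 = 2*6*6/12 + 1 = 7.0000.
        Var[R] = 2*n_A*n_B*(2*n_A*n_B - n_A - n_B) / ((n_A+n_B)^2 * (n_A+n_B-1)) = 4320/1584 = 2.7273.
        SD[R] = 1.6514.
Step 4: R = E[R], so z = 0 with no continuity correction.
Step 5: Two-sided p-value via normal approximation = 2*(1 - Phi(|z|)) = 1.000000.
Step 6: alpha = 0.1. fail to reject H0.

R = 7, z = 0.0000, p = 1.000000, fail to reject H0.


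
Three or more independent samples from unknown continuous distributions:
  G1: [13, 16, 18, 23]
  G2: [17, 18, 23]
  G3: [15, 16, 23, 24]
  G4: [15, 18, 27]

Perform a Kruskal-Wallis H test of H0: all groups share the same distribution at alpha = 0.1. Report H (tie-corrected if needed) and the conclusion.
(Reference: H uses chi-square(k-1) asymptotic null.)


Step 1: Combine all N = 14 observations and assign midranks.
sorted (value, group, rank): (13,G1,1), (15,G3,2.5), (15,G4,2.5), (16,G1,4.5), (16,G3,4.5), (17,G2,6), (18,G1,8), (18,G2,8), (18,G4,8), (23,G1,11), (23,G2,11), (23,G3,11), (24,G3,13), (27,G4,14)
Step 2: Sum ranks within each group.
R_1 = 24.5 (n_1 = 4)
R_2 = 25 (n_2 = 3)
R_3 = 31 (n_3 = 4)
R_4 = 24.5 (n_4 = 3)
Step 3: H = 12/(N(N+1)) * sum(R_i^2/n_i) - 3(N+1)
     = 12/(14*15) * (24.5^2/4 + 25^2/3 + 31^2/4 + 24.5^2/3) - 3*15
     = 0.057143 * 798.729 - 45
     = 0.641667.
Step 4: Ties present; correction factor C = 1 - 60/(14^3 - 14) = 0.978022. Corrected H = 0.641667 / 0.978022 = 0.656086.
Step 5: Under H0, H ~ chi^2(3); p-value = 0.883481.
Step 6: alpha = 0.1. fail to reject H0.

H = 0.6561, df = 3, p = 0.883481, fail to reject H0.


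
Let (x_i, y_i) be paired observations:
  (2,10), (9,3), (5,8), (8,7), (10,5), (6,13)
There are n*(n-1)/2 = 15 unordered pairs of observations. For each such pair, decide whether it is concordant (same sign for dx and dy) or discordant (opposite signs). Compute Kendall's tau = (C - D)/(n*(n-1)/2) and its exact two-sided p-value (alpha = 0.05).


Step 1: Enumerate the 15 unordered pairs (i,j) with i<j and classify each by sign(x_j-x_i) * sign(y_j-y_i).
  (1,2):dx=+7,dy=-7->D; (1,3):dx=+3,dy=-2->D; (1,4):dx=+6,dy=-3->D; (1,5):dx=+8,dy=-5->D
  (1,6):dx=+4,dy=+3->C; (2,3):dx=-4,dy=+5->D; (2,4):dx=-1,dy=+4->D; (2,5):dx=+1,dy=+2->C
  (2,6):dx=-3,dy=+10->D; (3,4):dx=+3,dy=-1->D; (3,5):dx=+5,dy=-3->D; (3,6):dx=+1,dy=+5->C
  (4,5):dx=+2,dy=-2->D; (4,6):dx=-2,dy=+6->D; (5,6):dx=-4,dy=+8->D
Step 2: C = 3, D = 12, total pairs = 15.
Step 3: tau = (C - D)/(n(n-1)/2) = (3 - 12)/15 = -0.600000.
Step 4: Exact two-sided p-value (enumerate n! = 720 permutations of y under H0): p = 0.136111.
Step 5: alpha = 0.05. fail to reject H0.

tau_b = -0.6000 (C=3, D=12), p = 0.136111, fail to reject H0.


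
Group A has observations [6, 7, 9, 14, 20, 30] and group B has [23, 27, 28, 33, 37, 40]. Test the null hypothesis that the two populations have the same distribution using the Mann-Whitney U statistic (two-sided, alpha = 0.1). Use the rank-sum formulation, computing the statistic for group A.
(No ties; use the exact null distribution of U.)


Step 1: Combine and sort all 12 observations; assign midranks.
sorted (value, group): (6,X), (7,X), (9,X), (14,X), (20,X), (23,Y), (27,Y), (28,Y), (30,X), (33,Y), (37,Y), (40,Y)
ranks: 6->1, 7->2, 9->3, 14->4, 20->5, 23->6, 27->7, 28->8, 30->9, 33->10, 37->11, 40->12
Step 2: Rank sum for X: R1 = 1 + 2 + 3 + 4 + 5 + 9 = 24.
Step 3: U_X = R1 - n1(n1+1)/2 = 24 - 6*7/2 = 24 - 21 = 3.
       U_Y = n1*n2 - U_X = 36 - 3 = 33.
Step 4: No ties, so the exact null distribution of U (based on enumerating the C(12,6) = 924 equally likely rank assignments) gives the two-sided p-value.
Step 5: p-value = 0.015152; compare to alpha = 0.1. reject H0.

U_X = 3, p = 0.015152, reject H0 at alpha = 0.1.


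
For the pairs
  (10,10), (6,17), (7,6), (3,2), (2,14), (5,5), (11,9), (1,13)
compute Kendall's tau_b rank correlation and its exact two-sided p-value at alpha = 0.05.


Step 1: Enumerate the 28 unordered pairs (i,j) with i<j and classify each by sign(x_j-x_i) * sign(y_j-y_i).
  (1,2):dx=-4,dy=+7->D; (1,3):dx=-3,dy=-4->C; (1,4):dx=-7,dy=-8->C; (1,5):dx=-8,dy=+4->D
  (1,6):dx=-5,dy=-5->C; (1,7):dx=+1,dy=-1->D; (1,8):dx=-9,dy=+3->D; (2,3):dx=+1,dy=-11->D
  (2,4):dx=-3,dy=-15->C; (2,5):dx=-4,dy=-3->C; (2,6):dx=-1,dy=-12->C; (2,7):dx=+5,dy=-8->D
  (2,8):dx=-5,dy=-4->C; (3,4):dx=-4,dy=-4->C; (3,5):dx=-5,dy=+8->D; (3,6):dx=-2,dy=-1->C
  (3,7):dx=+4,dy=+3->C; (3,8):dx=-6,dy=+7->D; (4,5):dx=-1,dy=+12->D; (4,6):dx=+2,dy=+3->C
  (4,7):dx=+8,dy=+7->C; (4,8):dx=-2,dy=+11->D; (5,6):dx=+3,dy=-9->D; (5,7):dx=+9,dy=-5->D
  (5,8):dx=-1,dy=-1->C; (6,7):dx=+6,dy=+4->C; (6,8):dx=-4,dy=+8->D; (7,8):dx=-10,dy=+4->D
Step 2: C = 14, D = 14, total pairs = 28.
Step 3: tau = (C - D)/(n(n-1)/2) = (14 - 14)/28 = 0.000000.
Step 4: Exact two-sided p-value (enumerate n! = 40320 permutations of y under H0): p = 1.000000.
Step 5: alpha = 0.05. fail to reject H0.

tau_b = 0.0000 (C=14, D=14), p = 1.000000, fail to reject H0.


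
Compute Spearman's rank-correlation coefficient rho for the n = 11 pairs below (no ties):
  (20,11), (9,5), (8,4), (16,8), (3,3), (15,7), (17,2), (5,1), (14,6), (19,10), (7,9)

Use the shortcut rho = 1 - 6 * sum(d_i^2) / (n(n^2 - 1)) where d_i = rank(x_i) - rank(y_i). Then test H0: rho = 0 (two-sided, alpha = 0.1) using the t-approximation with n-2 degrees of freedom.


Step 1: Rank x and y separately (midranks; no ties here).
rank(x): 20->11, 9->5, 8->4, 16->8, 3->1, 15->7, 17->9, 5->2, 14->6, 19->10, 7->3
rank(y): 11->11, 5->5, 4->4, 8->8, 3->3, 7->7, 2->2, 1->1, 6->6, 10->10, 9->9
Step 2: d_i = R_x(i) - R_y(i); compute d_i^2.
  (11-11)^2=0, (5-5)^2=0, (4-4)^2=0, (8-8)^2=0, (1-3)^2=4, (7-7)^2=0, (9-2)^2=49, (2-1)^2=1, (6-6)^2=0, (10-10)^2=0, (3-9)^2=36
sum(d^2) = 90.
Step 3: rho = 1 - 6*90 / (11*(11^2 - 1)) = 1 - 540/1320 = 0.590909.
Step 4: Under H0, t = rho * sqrt((n-2)/(1-rho^2)) = 2.1974 ~ t(9).
Step 5: Two-sided p-value from the t-distribution with 9 df = 0.055576.
Step 6: alpha = 0.1. reject H0.

rho = 0.5909, p = 0.055576, reject H0 at alpha = 0.1.


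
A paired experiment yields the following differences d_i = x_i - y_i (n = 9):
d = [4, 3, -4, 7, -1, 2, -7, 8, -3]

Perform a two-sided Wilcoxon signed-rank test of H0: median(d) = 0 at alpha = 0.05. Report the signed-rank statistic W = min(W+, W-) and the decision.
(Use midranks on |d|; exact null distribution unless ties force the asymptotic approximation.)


Step 1: Drop any zero differences (none here) and take |d_i|.
|d| = [4, 3, 4, 7, 1, 2, 7, 8, 3]
Step 2: Midrank |d_i| (ties get averaged ranks).
ranks: |4|->5.5, |3|->3.5, |4|->5.5, |7|->7.5, |1|->1, |2|->2, |7|->7.5, |8|->9, |3|->3.5
Step 3: Attach original signs; sum ranks with positive sign and with negative sign.
W+ = 5.5 + 3.5 + 7.5 + 2 + 9 = 27.5
W- = 5.5 + 1 + 7.5 + 3.5 = 17.5
(Check: W+ + W- = 45 should equal n(n+1)/2 = 45.)
Step 4: Test statistic W = min(W+, W-) = 17.5.
Step 5: Ties in |d|, so use the tie-corrected normal approximation.
        E[W] = n(n+1)/4 = 9*10/4 = 22.5.
        Tie groups: |d|=3 (t=2), |d|=4 (t=2), |d|=7 (t=2); sum(t^3 - t) = 18.
        Var[W] = n(n+1)(2n+1)/24 - sum(t^3-t)/48 = 1710/24 - 18/48 = 70.875.
        z = (W - E[W]) / sqrt(Var[W]) = (17.5 - 22.5) / 8.4187 = -0.5939.
        Two-sided p = 2*Phi(z) = 0.552570.
Step 6: alpha = 0.05. fail to reject H0.

W+ = 27.5, W- = 17.5, W = min = 17.5, p = 0.552570, fail to reject H0.


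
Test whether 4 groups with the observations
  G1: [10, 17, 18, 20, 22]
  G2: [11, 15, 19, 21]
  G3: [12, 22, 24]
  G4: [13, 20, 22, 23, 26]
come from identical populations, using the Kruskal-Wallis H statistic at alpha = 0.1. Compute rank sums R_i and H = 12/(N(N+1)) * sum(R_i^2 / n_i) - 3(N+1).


Step 1: Combine all N = 17 observations and assign midranks.
sorted (value, group, rank): (10,G1,1), (11,G2,2), (12,G3,3), (13,G4,4), (15,G2,5), (17,G1,6), (18,G1,7), (19,G2,8), (20,G1,9.5), (20,G4,9.5), (21,G2,11), (22,G1,13), (22,G3,13), (22,G4,13), (23,G4,15), (24,G3,16), (26,G4,17)
Step 2: Sum ranks within each group.
R_1 = 36.5 (n_1 = 5)
R_2 = 26 (n_2 = 4)
R_3 = 32 (n_3 = 3)
R_4 = 58.5 (n_4 = 5)
Step 3: H = 12/(N(N+1)) * sum(R_i^2/n_i) - 3(N+1)
     = 12/(17*18) * (36.5^2/5 + 26^2/4 + 32^2/3 + 58.5^2/5) - 3*18
     = 0.039216 * 1461.23 - 54
     = 3.303268.
Step 4: Ties present; correction factor C = 1 - 30/(17^3 - 17) = 0.993873. Corrected H = 3.303268 / 0.993873 = 3.323633.
Step 5: Under H0, H ~ chi^2(3); p-value = 0.344367.
Step 6: alpha = 0.1. fail to reject H0.

H = 3.3236, df = 3, p = 0.344367, fail to reject H0.


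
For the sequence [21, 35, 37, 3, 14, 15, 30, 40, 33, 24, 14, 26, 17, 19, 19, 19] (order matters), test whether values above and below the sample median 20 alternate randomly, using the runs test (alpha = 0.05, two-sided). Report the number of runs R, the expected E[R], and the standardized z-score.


Step 1: Compute median = 20; label A = above, B = below.
Labels in order: AAABBBAAAABABBBB  (n_A = 8, n_B = 8)
Step 2: Count runs R = 6.
Step 3: Under H0 (random ordering), E[R] = 2*n_A*n_B/(n_A+n_B) + 1 = 2*8*8/16 + 1 = 9.0000.
        Var[R] = 2*n_A*n_B*(2*n_A*n_B - n_A - n_B) / ((n_A+n_B)^2 * (n_A+n_B-1)) = 14336/3840 = 3.7333.
        SD[R] = 1.9322.
Step 4: Continuity-corrected z = (R + 0.5 - E[R]) / SD[R] = (6 + 0.5 - 9.0000) / 1.9322 = -1.2939.
Step 5: Two-sided p-value via normal approximation = 2*(1 - Phi(|z|)) = 0.195709.
Step 6: alpha = 0.05. fail to reject H0.

R = 6, z = -1.2939, p = 0.195709, fail to reject H0.


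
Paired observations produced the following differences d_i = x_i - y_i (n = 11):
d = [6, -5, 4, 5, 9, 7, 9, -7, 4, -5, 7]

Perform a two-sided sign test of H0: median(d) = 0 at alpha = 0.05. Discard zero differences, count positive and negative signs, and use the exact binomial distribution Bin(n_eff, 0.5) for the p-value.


Step 1: Discard zero differences. Original n = 11; n_eff = number of nonzero differences = 11.
Nonzero differences (with sign): +6, -5, +4, +5, +9, +7, +9, -7, +4, -5, +7
Step 2: Count signs: positive = 8, negative = 3.
Step 3: Under H0: P(positive) = 0.5, so the number of positives S ~ Bin(11, 0.5).
Step 4: Two-sided exact p-value = sum of Bin(11,0.5) probabilities at or below the observed probability = 0.226562.
Step 5: alpha = 0.05. fail to reject H0.

n_eff = 11, pos = 8, neg = 3, p = 0.226562, fail to reject H0.


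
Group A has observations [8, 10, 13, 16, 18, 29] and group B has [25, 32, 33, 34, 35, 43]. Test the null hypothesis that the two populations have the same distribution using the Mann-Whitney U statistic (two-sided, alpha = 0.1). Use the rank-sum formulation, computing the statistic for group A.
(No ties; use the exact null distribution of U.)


Step 1: Combine and sort all 12 observations; assign midranks.
sorted (value, group): (8,X), (10,X), (13,X), (16,X), (18,X), (25,Y), (29,X), (32,Y), (33,Y), (34,Y), (35,Y), (43,Y)
ranks: 8->1, 10->2, 13->3, 16->4, 18->5, 25->6, 29->7, 32->8, 33->9, 34->10, 35->11, 43->12
Step 2: Rank sum for X: R1 = 1 + 2 + 3 + 4 + 5 + 7 = 22.
Step 3: U_X = R1 - n1(n1+1)/2 = 22 - 6*7/2 = 22 - 21 = 1.
       U_Y = n1*n2 - U_X = 36 - 1 = 35.
Step 4: No ties, so the exact null distribution of U (based on enumerating the C(12,6) = 924 equally likely rank assignments) gives the two-sided p-value.
Step 5: p-value = 0.004329; compare to alpha = 0.1. reject H0.

U_X = 1, p = 0.004329, reject H0 at alpha = 0.1.


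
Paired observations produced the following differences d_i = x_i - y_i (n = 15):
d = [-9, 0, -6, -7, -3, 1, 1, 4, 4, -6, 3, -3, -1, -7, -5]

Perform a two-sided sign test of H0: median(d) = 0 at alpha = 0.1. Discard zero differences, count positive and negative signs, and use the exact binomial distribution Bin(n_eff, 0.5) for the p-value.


Step 1: Discard zero differences. Original n = 15; n_eff = number of nonzero differences = 14.
Nonzero differences (with sign): -9, -6, -7, -3, +1, +1, +4, +4, -6, +3, -3, -1, -7, -5
Step 2: Count signs: positive = 5, negative = 9.
Step 3: Under H0: P(positive) = 0.5, so the number of positives S ~ Bin(14, 0.5).
Step 4: Two-sided exact p-value = sum of Bin(14,0.5) probabilities at or below the observed probability = 0.423950.
Step 5: alpha = 0.1. fail to reject H0.

n_eff = 14, pos = 5, neg = 9, p = 0.423950, fail to reject H0.


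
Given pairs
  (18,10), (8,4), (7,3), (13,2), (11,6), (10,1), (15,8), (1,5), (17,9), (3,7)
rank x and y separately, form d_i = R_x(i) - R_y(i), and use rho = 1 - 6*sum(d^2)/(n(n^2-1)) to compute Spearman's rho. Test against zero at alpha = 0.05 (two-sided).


Step 1: Rank x and y separately (midranks; no ties here).
rank(x): 18->10, 8->4, 7->3, 13->7, 11->6, 10->5, 15->8, 1->1, 17->9, 3->2
rank(y): 10->10, 4->4, 3->3, 2->2, 6->6, 1->1, 8->8, 5->5, 9->9, 7->7
Step 2: d_i = R_x(i) - R_y(i); compute d_i^2.
  (10-10)^2=0, (4-4)^2=0, (3-3)^2=0, (7-2)^2=25, (6-6)^2=0, (5-1)^2=16, (8-8)^2=0, (1-5)^2=16, (9-9)^2=0, (2-7)^2=25
sum(d^2) = 82.
Step 3: rho = 1 - 6*82 / (10*(10^2 - 1)) = 1 - 492/990 = 0.503030.
Step 4: Under H0, t = rho * sqrt((n-2)/(1-rho^2)) = 1.6462 ~ t(8).
Step 5: Two-sided p-value from the t-distribution with 8 df = 0.138334.
Step 6: alpha = 0.05. fail to reject H0.

rho = 0.5030, p = 0.138334, fail to reject H0 at alpha = 0.05.


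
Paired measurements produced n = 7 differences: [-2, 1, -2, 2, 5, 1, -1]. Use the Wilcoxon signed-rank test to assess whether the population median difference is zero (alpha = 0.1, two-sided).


Step 1: Drop any zero differences (none here) and take |d_i|.
|d| = [2, 1, 2, 2, 5, 1, 1]
Step 2: Midrank |d_i| (ties get averaged ranks).
ranks: |2|->5, |1|->2, |2|->5, |2|->5, |5|->7, |1|->2, |1|->2
Step 3: Attach original signs; sum ranks with positive sign and with negative sign.
W+ = 2 + 5 + 7 + 2 = 16
W- = 5 + 5 + 2 = 12
(Check: W+ + W- = 28 should equal n(n+1)/2 = 28.)
Step 4: Test statistic W = min(W+, W-) = 12.
Step 5: Ties in |d|, so use the tie-corrected normal approximation.
        E[W] = n(n+1)/4 = 7*8/4 = 14.
        Tie groups: |d|=1 (t=3), |d|=2 (t=3); sum(t^3 - t) = 48.
        Var[W] = n(n+1)(2n+1)/24 - sum(t^3-t)/48 = 840/24 - 48/48 = 34.
        z = (W - E[W]) / sqrt(Var[W]) = (12 - 14) / 5.8310 = -0.3430.
        Two-sided p = 2*Phi(z) = 0.731601.
Step 6: alpha = 0.1. fail to reject H0.

W+ = 16, W- = 12, W = min = 12, p = 0.731601, fail to reject H0.


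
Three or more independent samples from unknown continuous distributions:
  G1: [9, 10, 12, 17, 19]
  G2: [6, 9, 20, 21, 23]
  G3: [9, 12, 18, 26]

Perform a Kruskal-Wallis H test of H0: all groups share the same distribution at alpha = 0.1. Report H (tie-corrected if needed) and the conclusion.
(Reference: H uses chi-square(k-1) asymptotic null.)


Step 1: Combine all N = 14 observations and assign midranks.
sorted (value, group, rank): (6,G2,1), (9,G1,3), (9,G2,3), (9,G3,3), (10,G1,5), (12,G1,6.5), (12,G3,6.5), (17,G1,8), (18,G3,9), (19,G1,10), (20,G2,11), (21,G2,12), (23,G2,13), (26,G3,14)
Step 2: Sum ranks within each group.
R_1 = 32.5 (n_1 = 5)
R_2 = 40 (n_2 = 5)
R_3 = 32.5 (n_3 = 4)
Step 3: H = 12/(N(N+1)) * sum(R_i^2/n_i) - 3(N+1)
     = 12/(14*15) * (32.5^2/5 + 40^2/5 + 32.5^2/4) - 3*15
     = 0.057143 * 795.312 - 45
     = 0.446429.
Step 4: Ties present; correction factor C = 1 - 30/(14^3 - 14) = 0.989011. Corrected H = 0.446429 / 0.989011 = 0.451389.
Step 5: Under H0, H ~ chi^2(2); p-value = 0.797962.
Step 6: alpha = 0.1. fail to reject H0.

H = 0.4514, df = 2, p = 0.797962, fail to reject H0.


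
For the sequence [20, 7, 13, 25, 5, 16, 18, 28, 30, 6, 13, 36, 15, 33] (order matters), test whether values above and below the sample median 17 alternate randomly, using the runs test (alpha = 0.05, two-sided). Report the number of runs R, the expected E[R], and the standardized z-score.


Step 1: Compute median = 17; label A = above, B = below.
Labels in order: ABBABBAAABBABA  (n_A = 7, n_B = 7)
Step 2: Count runs R = 9.
Step 3: Under H0 (random ordering), E[R] = 2*n_A*n_B/(n_A+n_B) + 1 = 2*7*7/14 + 1 = 8.0000.
        Var[R] = 2*n_A*n_B*(2*n_A*n_B - n_A - n_B) / ((n_A+n_B)^2 * (n_A+n_B-1)) = 8232/2548 = 3.2308.
        SD[R] = 1.7974.
Step 4: Continuity-corrected z = (R - 0.5 - E[R]) / SD[R] = (9 - 0.5 - 8.0000) / 1.7974 = 0.2782.
Step 5: Two-sided p-value via normal approximation = 2*(1 - Phi(|z|)) = 0.780879.
Step 6: alpha = 0.05. fail to reject H0.

R = 9, z = 0.2782, p = 0.780879, fail to reject H0.


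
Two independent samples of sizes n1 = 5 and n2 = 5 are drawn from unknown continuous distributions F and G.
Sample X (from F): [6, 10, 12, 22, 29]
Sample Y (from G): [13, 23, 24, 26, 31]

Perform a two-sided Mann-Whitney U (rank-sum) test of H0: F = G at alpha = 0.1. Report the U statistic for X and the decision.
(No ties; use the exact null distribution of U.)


Step 1: Combine and sort all 10 observations; assign midranks.
sorted (value, group): (6,X), (10,X), (12,X), (13,Y), (22,X), (23,Y), (24,Y), (26,Y), (29,X), (31,Y)
ranks: 6->1, 10->2, 12->3, 13->4, 22->5, 23->6, 24->7, 26->8, 29->9, 31->10
Step 2: Rank sum for X: R1 = 1 + 2 + 3 + 5 + 9 = 20.
Step 3: U_X = R1 - n1(n1+1)/2 = 20 - 5*6/2 = 20 - 15 = 5.
       U_Y = n1*n2 - U_X = 25 - 5 = 20.
Step 4: No ties, so the exact null distribution of U (based on enumerating the C(10,5) = 252 equally likely rank assignments) gives the two-sided p-value.
Step 5: p-value = 0.150794; compare to alpha = 0.1. fail to reject H0.

U_X = 5, p = 0.150794, fail to reject H0 at alpha = 0.1.
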